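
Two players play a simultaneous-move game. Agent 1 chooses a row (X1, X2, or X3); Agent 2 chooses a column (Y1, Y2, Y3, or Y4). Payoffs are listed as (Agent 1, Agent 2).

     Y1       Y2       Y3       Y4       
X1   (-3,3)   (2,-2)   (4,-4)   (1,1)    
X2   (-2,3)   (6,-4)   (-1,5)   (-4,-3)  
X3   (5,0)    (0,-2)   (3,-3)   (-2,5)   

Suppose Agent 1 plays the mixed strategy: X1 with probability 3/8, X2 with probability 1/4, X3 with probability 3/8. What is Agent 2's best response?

Compute Agent 2's expected payoff from each pure strategy against the given mix.
Y1: (3/8)·3 + (1/4)·3 + (3/8)·0 = 15/8
Y2: (3/8)·(-2) + (1/4)·(-4) + (3/8)·(-2) = -5/2
Y3: (3/8)·(-4) + (1/4)·5 + (3/8)·(-3) = -11/8
Y4: (3/8)·1 + (1/4)·(-3) + (3/8)·5 = 3/2
Highest expected payoff is 15/8, from Y1.

Y1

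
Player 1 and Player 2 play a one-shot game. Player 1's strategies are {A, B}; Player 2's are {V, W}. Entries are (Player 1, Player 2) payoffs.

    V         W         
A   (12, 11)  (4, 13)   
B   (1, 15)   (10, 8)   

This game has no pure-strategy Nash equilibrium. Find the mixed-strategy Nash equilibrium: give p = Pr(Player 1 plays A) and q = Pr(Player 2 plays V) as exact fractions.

In a mixed NE each player is indifferent between their pure strategies, so the opponent's mix sets the indifference.
Player 2 indifferent between V and W: p·11 + (1−p)·15 = p·13 + (1−p)·8 ⟹ 15 + (-4)p = 8 + 5p ⟹ p = 7/9.
Player 1 indifferent between A and B: q·12 + (1−q)·4 = q·1 + (1−q)·10 ⟹ 4 + 8q = 10 + (-9)q ⟹ q = 6/17.

p = 7/9, q = 6/17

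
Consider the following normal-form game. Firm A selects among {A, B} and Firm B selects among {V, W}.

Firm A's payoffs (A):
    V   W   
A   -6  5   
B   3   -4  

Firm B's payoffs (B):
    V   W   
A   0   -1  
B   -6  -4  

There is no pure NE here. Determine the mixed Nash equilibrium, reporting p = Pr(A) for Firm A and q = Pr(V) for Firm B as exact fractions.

In a mixed NE each player is indifferent between their pure strategies, so the opponent's mix sets the indifference.
Firm B indifferent between V and W: p·0 + (1−p)·(-6) = p·(-1) + (1−p)·(-4) ⟹ (-6) + 6p = (-4) + 3p ⟹ p = 2/3.
Firm A indifferent between A and B: q·(-6) + (1−q)·5 = q·3 + (1−q)·(-4) ⟹ 5 + (-11)q = (-4) + 7q ⟹ q = 1/2.

p = 2/3, q = 1/2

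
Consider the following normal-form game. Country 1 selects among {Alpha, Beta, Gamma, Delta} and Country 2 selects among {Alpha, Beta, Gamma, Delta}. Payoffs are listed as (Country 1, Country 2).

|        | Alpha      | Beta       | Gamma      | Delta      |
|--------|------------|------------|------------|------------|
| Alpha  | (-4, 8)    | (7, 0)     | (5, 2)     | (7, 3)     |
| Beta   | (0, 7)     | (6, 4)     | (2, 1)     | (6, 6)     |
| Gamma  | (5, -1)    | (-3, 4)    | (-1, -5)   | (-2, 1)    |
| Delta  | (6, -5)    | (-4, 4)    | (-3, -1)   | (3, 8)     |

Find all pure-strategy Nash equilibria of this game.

No pure-strategy Nash equilibrium

Find each player's best response to every opponent strategy; NE are the intersections.
Country 1's best responses — vs Alpha: Delta (payoff 6); vs Beta: Alpha (payoff 7); vs Gamma: Alpha (payoff 5); vs Delta: Alpha (payoff 7).
Country 2's best responses — vs Alpha: Alpha (payoff 8); vs Beta: Alpha (payoff 7); vs Gamma: Beta (payoff 4); vs Delta: Delta (payoff 8).
No cell has both players best-responding. For instance, Country 1's best reply to Alpha is Delta, but against Delta Country 2 prefers Delta over Alpha.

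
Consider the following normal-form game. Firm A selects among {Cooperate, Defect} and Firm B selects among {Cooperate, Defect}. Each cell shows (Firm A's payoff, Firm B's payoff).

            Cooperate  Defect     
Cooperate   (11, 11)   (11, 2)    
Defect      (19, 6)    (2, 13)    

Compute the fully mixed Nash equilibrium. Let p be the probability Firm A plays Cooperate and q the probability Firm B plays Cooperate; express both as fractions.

p = 7/16, q = 9/17

Each player's mixing probability is pinned down by making the *other* player indifferent.
Firm B indifferent between Cooperate and Defect: p·11 + (1−p)·6 = p·2 + (1−p)·13 ⟹ 6 + 5p = 13 + (-11)p ⟹ p = 7/16.
Firm A indifferent between Cooperate and Defect: q·11 + (1−q)·11 = q·19 + (1−q)·2 ⟹ 11 + 0q = 2 + 17q ⟹ q = 9/17.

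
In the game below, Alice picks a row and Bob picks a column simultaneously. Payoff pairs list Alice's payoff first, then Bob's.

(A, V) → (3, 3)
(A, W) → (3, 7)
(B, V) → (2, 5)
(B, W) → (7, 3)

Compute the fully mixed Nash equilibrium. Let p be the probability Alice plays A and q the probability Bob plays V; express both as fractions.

Each player's mixing probability is pinned down by making the *other* player indifferent.
Bob indifferent between V and W: p·3 + (1−p)·5 = p·7 + (1−p)·3 ⟹ 5 + (-2)p = 3 + 4p ⟹ p = 1/3.
Alice indifferent between A and B: q·3 + (1−q)·3 = q·2 + (1−q)·7 ⟹ 3 + 0q = 7 + (-5)q ⟹ q = 4/5.

p = 1/3, q = 4/5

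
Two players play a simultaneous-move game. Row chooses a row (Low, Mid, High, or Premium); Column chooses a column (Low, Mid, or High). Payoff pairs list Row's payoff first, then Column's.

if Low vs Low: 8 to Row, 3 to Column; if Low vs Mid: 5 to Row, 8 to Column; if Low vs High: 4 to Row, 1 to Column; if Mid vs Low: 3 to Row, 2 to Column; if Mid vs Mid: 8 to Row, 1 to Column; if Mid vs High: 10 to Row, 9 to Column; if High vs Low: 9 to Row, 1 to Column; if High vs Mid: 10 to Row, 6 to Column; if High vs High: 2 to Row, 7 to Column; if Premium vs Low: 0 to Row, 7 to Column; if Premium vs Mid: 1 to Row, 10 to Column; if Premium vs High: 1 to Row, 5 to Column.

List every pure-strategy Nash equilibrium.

Check mutual best responses: a cell is a NE iff neither player can gain by unilaterally deviating.
Row's best responses — vs Low: High (payoff 9); vs Mid: High (payoff 10); vs High: Mid (payoff 10).
Column's best responses — vs Low: Mid (payoff 8); vs Mid: High (payoff 9); vs High: High (payoff 7); vs Premium: Mid (payoff 10).
The only mutual best response is (Mid, High); neither player gains by switching there.

(Mid, High)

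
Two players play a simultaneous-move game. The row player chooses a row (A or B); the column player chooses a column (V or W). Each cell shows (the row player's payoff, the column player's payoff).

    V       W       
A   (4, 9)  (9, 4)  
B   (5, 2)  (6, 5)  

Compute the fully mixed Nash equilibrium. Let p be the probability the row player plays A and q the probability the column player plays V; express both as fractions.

In a mixed NE each player is indifferent between their pure strategies, so the opponent's mix sets the indifference.
The column player indifferent between V and W: p·9 + (1−p)·2 = p·4 + (1−p)·5 ⟹ 2 + 7p = 5 + (-1)p ⟹ p = 3/8.
The row player indifferent between A and B: q·4 + (1−q)·9 = q·5 + (1−q)·6 ⟹ 9 + (-5)q = 6 + (-1)q ⟹ q = 3/4.

p = 3/8, q = 3/4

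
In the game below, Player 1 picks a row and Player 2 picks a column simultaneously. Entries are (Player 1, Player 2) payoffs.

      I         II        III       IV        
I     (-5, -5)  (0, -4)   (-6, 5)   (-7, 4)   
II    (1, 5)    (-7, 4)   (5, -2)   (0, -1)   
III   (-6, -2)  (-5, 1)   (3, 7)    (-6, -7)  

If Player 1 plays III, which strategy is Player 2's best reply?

With Player 1 fixed at III, Player 2's payoffs are: I → -2, II → 1, III → 7, IV → -7.
The maximum is 7, achieved by III.

III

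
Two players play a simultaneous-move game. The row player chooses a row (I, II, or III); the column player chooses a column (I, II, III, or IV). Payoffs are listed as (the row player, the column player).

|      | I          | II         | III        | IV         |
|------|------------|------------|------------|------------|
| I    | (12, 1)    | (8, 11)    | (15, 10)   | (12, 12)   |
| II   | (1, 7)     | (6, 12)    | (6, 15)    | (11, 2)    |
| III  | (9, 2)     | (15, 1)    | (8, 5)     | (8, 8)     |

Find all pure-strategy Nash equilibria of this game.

Check mutual best responses: a cell is a NE iff neither player can gain by unilaterally deviating.
The row player's best responses — vs I: I (payoff 12); vs II: III (payoff 15); vs III: I (payoff 15); vs IV: I (payoff 12).
The column player's best responses — vs I: IV (payoff 12); vs II: III (payoff 15); vs III: IV (payoff 8).
The only mutual best response is (I, IV); neither player gains by switching there.

(I, IV)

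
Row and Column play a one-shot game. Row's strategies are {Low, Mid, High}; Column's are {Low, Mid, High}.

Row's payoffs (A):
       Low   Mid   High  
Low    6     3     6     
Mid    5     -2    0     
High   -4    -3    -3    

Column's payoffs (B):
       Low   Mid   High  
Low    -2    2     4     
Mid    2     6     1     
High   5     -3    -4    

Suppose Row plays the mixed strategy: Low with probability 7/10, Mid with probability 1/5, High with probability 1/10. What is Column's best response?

High

Column's best reply maximizes expected payoff against the mix.
Low: (7/10)·(-2) + (1/5)·2 + (1/10)·5 = -1/2
Mid: (7/10)·2 + (1/5)·6 + (1/10)·(-3) = 23/10
High: (7/10)·4 + (1/5)·1 + (1/10)·(-4) = 13/5
Highest expected payoff is 13/5, from High.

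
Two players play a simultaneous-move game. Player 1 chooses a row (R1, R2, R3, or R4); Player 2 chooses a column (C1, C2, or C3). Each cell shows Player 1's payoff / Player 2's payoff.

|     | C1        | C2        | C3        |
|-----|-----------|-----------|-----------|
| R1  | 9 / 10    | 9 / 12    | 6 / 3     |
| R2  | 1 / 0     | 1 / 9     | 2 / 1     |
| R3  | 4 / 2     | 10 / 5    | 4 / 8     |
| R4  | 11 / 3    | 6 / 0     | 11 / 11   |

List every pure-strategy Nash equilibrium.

(R4, C3)

Check mutual best responses: a cell is a NE iff neither player can gain by unilaterally deviating.
Player 1's best responses — vs C1: R4 (payoff 11); vs C2: R3 (payoff 10); vs C3: R4 (payoff 11).
Player 2's best responses — vs R1: C2 (payoff 12); vs R2: C2 (payoff 9); vs R3: C3 (payoff 8); vs R4: C3 (payoff 11).
The only mutual best response is (R4, C3); neither player gains by switching there.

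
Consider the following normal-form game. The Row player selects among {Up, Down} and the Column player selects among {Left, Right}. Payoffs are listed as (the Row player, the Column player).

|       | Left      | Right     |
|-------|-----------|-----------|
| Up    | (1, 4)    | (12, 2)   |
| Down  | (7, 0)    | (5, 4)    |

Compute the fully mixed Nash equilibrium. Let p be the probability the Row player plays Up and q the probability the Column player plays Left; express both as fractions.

p = 2/3, q = 7/13

Each player's mixing probability is pinned down by making the *other* player indifferent.
The Column player indifferent between Left and Right: p·4 + (1−p)·0 = p·2 + (1−p)·4 ⟹ 0 + 4p = 4 + (-2)p ⟹ p = 2/3.
The Row player indifferent between Up and Down: q·1 + (1−q)·12 = q·7 + (1−q)·5 ⟹ 12 + (-11)q = 5 + 2q ⟹ q = 7/13.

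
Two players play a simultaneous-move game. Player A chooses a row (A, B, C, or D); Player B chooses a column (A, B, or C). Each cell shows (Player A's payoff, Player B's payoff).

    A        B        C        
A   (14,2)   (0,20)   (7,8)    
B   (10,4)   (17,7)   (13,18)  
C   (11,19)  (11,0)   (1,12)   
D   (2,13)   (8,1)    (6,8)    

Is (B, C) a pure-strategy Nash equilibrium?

Yes

Holding Player B at C: Player A gets 13 from B, versus 7 from A, 1 from C, 6 from D. No profitable deviation for Player A.
Holding Player A at B: Player B gets 18 from C, versus 4 from A, 7 from B. No profitable deviation for Player B either.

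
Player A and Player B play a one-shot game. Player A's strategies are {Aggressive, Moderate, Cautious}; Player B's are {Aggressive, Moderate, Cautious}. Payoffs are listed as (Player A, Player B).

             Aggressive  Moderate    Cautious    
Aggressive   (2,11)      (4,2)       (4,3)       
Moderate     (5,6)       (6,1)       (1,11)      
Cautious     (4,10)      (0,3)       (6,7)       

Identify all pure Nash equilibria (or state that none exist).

None

Find each player's best response to every opponent strategy; NE are the intersections.
Player A's best responses — vs Aggressive: Moderate (payoff 5); vs Moderate: Moderate (payoff 6); vs Cautious: Cautious (payoff 6).
Player B's best responses — vs Aggressive: Aggressive (payoff 11); vs Moderate: Cautious (payoff 11); vs Cautious: Aggressive (payoff 10).
No cell has both players best-responding. For instance, Player A's best reply to Cautious is Cautious, but against Cautious Player B prefers Aggressive over Cautious.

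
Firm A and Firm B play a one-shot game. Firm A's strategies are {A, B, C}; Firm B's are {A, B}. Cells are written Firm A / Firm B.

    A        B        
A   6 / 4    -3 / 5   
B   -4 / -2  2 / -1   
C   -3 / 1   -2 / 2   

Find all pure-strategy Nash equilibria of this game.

Find each player's best response to every opponent strategy; NE are the intersections.
Firm A's best responses — vs A: A (payoff 6); vs B: B (payoff 2).
Firm B's best responses — vs A: B (payoff 5); vs B: B (payoff -1); vs C: B (payoff 2).
The only mutual best response is (B, B); neither player gains by switching there.

(B, B)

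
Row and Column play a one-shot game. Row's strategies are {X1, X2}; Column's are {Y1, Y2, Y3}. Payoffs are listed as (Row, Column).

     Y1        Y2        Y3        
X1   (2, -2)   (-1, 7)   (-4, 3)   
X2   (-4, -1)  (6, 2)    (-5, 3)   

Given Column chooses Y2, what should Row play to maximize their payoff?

X2

With Column fixed at Y2, Row's payoffs are: X1 → -1, X2 → 6.
The maximum is 6, achieved by X2.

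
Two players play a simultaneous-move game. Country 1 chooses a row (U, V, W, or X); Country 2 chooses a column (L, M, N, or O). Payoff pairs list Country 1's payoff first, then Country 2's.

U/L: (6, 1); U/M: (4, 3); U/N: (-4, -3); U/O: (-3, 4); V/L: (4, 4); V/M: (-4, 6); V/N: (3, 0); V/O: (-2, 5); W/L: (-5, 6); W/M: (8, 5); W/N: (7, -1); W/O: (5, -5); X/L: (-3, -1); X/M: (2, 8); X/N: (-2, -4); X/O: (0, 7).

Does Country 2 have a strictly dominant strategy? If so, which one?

No strictly dominant strategy

Check whether one of Country 2's strategies beats all alternatives regardless of what the opponent does.
L is not dominant: against U, M gives 3 > 1.
M is not dominant: against U, O gives 4 > 3.
N is not dominant: against U, L gives 1 > -3.
O is not dominant: against V, M gives 6 > 5.
No single strategy is best against every opponent action.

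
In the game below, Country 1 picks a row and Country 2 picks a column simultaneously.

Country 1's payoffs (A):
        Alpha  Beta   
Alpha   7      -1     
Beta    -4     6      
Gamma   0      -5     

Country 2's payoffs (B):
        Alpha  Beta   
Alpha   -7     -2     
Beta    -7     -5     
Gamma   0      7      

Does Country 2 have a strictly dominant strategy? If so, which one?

Check whether one of Country 2's strategies beats all alternatives regardless of what the opponent does.
Beta strictly dominates: vs Alpha: -2 > -7; vs Beta: -5 > -7; vs Gamma: 7 > 0.

Beta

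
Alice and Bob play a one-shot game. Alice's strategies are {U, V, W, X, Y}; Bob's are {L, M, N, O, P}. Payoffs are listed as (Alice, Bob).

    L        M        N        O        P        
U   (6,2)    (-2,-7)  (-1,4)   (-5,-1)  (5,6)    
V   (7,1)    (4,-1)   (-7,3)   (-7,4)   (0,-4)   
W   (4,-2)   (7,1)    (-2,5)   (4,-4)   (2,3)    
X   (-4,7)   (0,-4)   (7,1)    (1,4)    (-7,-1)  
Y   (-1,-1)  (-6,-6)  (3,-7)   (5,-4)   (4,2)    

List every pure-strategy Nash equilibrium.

Check mutual best responses: a cell is a NE iff neither player can gain by unilaterally deviating.
Alice's best responses — vs L: V (payoff 7); vs M: W (payoff 7); vs N: X (payoff 7); vs O: Y (payoff 5); vs P: U (payoff 5).
Bob's best responses — vs U: P (payoff 6); vs V: O (payoff 4); vs W: N (payoff 5); vs X: L (payoff 7); vs Y: P (payoff 2).
The only mutual best response is (U, P); neither player gains by switching there.

(U, P)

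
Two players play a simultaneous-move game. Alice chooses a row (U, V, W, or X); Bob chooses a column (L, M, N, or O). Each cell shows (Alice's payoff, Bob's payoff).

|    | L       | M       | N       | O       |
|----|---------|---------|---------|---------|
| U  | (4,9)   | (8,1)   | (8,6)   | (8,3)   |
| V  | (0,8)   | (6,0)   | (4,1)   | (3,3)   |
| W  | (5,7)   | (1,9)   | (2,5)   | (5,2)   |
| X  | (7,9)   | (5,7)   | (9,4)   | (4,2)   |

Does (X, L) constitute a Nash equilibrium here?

Yes

Holding Bob at L: Alice gets 7 from X, versus 4 from U, 0 from V, 5 from W. No profitable deviation for Alice.
Holding Alice at X: Bob gets 9 from L, versus 7 from M, 4 from N, 2 from O. No profitable deviation for Bob either.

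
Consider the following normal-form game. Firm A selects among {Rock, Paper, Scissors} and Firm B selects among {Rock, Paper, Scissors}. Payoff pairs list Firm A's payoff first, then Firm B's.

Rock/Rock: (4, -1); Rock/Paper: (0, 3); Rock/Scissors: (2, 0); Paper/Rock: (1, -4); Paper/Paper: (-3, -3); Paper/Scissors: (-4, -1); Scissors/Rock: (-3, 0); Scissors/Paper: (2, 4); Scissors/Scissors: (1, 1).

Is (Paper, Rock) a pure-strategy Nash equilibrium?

No

Holding Firm B at Rock: Firm A gets 1 from Paper but could get 4 by switching to Rock. Firm A has a profitable deviation.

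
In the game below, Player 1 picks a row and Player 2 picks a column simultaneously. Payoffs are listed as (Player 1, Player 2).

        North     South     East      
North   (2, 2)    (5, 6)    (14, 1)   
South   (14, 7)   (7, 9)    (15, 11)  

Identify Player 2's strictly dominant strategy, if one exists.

None

A strategy is strictly dominant if it gives Player 2 a strictly higher payoff than every other strategy, against every choice by the opponent.
North is not dominant: against North, South gives 6 > 2.
South is not dominant: against South, East gives 11 > 9.
East is not dominant: against North, North gives 2 > 1.
No single strategy is best against every opponent action.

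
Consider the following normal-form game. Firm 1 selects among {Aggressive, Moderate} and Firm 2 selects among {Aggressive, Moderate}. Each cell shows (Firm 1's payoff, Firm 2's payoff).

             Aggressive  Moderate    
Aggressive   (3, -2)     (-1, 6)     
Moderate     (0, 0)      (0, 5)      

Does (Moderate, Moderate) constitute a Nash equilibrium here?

Yes

Holding Firm 2 at Moderate: Firm 1 gets 0 from Moderate, versus -1 from Aggressive. No profitable deviation for Firm 1.
Holding Firm 1 at Moderate: Firm 2 gets 5 from Moderate, versus 0 from Aggressive. No profitable deviation for Firm 2 either.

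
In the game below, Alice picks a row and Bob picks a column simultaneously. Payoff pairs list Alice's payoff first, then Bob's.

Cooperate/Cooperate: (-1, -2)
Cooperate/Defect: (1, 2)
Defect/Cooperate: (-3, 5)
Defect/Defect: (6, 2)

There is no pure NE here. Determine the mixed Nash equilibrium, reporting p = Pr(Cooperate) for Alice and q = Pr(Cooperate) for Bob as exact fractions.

p = 3/7, q = 5/7

In a mixed NE each player is indifferent between their pure strategies, so the opponent's mix sets the indifference.
Bob indifferent between Cooperate and Defect: p·(-2) + (1−p)·5 = p·2 + (1−p)·2 ⟹ 5 + (-7)p = 2 + 0p ⟹ p = 3/7.
Alice indifferent between Cooperate and Defect: q·(-1) + (1−q)·1 = q·(-3) + (1−q)·6 ⟹ 1 + (-2)q = 6 + (-9)q ⟹ q = 5/7.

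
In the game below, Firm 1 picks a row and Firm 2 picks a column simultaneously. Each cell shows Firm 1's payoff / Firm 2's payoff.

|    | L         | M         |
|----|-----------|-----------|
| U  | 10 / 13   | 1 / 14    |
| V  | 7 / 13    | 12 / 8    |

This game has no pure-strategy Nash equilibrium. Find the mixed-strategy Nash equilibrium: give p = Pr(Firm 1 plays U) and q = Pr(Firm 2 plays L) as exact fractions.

In a mixed NE each player is indifferent between their pure strategies, so the opponent's mix sets the indifference.
Firm 2 indifferent between L and M: p·13 + (1−p)·13 = p·14 + (1−p)·8 ⟹ 13 + 0p = 8 + 6p ⟹ p = 5/6.
Firm 1 indifferent between U and V: q·10 + (1−q)·1 = q·7 + (1−q)·12 ⟹ 1 + 9q = 12 + (-5)q ⟹ q = 11/14.

p = 5/6, q = 11/14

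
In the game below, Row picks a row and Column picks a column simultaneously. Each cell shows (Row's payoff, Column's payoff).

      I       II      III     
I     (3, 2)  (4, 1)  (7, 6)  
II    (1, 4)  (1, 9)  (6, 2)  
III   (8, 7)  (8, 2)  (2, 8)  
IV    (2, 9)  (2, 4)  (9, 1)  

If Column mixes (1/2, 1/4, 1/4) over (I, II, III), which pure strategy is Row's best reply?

III

Row's best reply maximizes expected payoff against the mix.
I: (1/2)·3 + (1/4)·4 + (1/4)·7 = 17/4
II: (1/2)·1 + (1/4)·1 + (1/4)·6 = 9/4
III: (1/2)·8 + (1/4)·8 + (1/4)·2 = 13/2
IV: (1/2)·2 + (1/4)·2 + (1/4)·9 = 15/4
Highest expected payoff is 13/2, from III.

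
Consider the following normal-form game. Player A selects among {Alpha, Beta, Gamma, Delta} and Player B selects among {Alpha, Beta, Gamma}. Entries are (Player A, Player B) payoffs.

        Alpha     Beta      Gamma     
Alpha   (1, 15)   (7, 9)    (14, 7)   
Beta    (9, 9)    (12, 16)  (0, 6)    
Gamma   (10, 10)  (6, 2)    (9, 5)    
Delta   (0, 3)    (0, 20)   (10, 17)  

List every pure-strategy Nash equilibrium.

(Beta, Beta) and (Gamma, Alpha)

Find each player's best response to every opponent strategy; NE are the intersections.
Player A's best responses — vs Alpha: Gamma (payoff 10); vs Beta: Beta (payoff 12); vs Gamma: Alpha (payoff 14).
Player B's best responses — vs Alpha: Alpha (payoff 15); vs Beta: Beta (payoff 16); vs Gamma: Alpha (payoff 10); vs Delta: Beta (payoff 20).
Mutual best responses occur at (Beta, Beta) and (Gamma, Alpha); at each, neither player gains by switching.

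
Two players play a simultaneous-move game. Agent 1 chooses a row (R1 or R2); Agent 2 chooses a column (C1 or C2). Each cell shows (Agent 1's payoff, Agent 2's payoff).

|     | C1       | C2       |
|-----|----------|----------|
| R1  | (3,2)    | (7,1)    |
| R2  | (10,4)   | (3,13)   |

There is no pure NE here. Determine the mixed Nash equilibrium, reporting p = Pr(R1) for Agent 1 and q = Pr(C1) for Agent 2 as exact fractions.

Each player's mixing probability is pinned down by making the *other* player indifferent.
Agent 2 indifferent between C1 and C2: p·2 + (1−p)·4 = p·1 + (1−p)·13 ⟹ 4 + (-2)p = 13 + (-12)p ⟹ p = 9/10.
Agent 1 indifferent between R1 and R2: q·3 + (1−q)·7 = q·10 + (1−q)·3 ⟹ 7 + (-4)q = 3 + 7q ⟹ q = 4/11.

p = 9/10, q = 4/11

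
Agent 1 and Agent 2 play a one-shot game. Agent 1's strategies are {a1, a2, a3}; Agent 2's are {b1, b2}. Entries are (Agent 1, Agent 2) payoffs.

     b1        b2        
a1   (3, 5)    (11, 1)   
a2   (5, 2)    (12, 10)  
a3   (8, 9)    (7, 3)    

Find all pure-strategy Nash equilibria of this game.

Check mutual best responses: a cell is a NE iff neither player can gain by unilaterally deviating.
Agent 1's best responses — vs b1: a3 (payoff 8); vs b2: a2 (payoff 12).
Agent 2's best responses — vs a1: b1 (payoff 5); vs a2: b2 (payoff 10); vs a3: b1 (payoff 9).
Mutual best responses occur at (a2, b2) and (a3, b1); at each, neither player gains by switching.

(a2, b2) and (a3, b1)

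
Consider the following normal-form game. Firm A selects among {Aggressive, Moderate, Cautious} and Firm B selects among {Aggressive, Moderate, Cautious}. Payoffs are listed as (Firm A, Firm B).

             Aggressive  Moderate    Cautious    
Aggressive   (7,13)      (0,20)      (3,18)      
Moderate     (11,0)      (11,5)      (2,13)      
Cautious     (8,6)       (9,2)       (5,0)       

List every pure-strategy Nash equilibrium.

None

A profile is a Nash equilibrium when each player is best-responding to the other.
Firm A's best responses — vs Aggressive: Moderate (payoff 11); vs Moderate: Moderate (payoff 11); vs Cautious: Cautious (payoff 5).
Firm B's best responses — vs Aggressive: Moderate (payoff 20); vs Moderate: Cautious (payoff 13); vs Cautious: Aggressive (payoff 6).
No cell has both players best-responding. For instance, Firm A's best reply to Aggressive is Moderate, but against Moderate Firm B prefers Cautious over Aggressive.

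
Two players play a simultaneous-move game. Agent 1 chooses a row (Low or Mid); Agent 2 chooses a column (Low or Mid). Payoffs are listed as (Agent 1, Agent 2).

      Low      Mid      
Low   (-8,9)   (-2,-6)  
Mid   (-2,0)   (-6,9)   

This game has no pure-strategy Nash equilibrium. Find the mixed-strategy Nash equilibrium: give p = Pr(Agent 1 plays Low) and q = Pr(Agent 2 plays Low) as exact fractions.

Each player's mixing probability is pinned down by making the *other* player indifferent.
Agent 2 indifferent between Low and Mid: p·9 + (1−p)·0 = p·(-6) + (1−p)·9 ⟹ 0 + 9p = 9 + (-15)p ⟹ p = 3/8.
Agent 1 indifferent between Low and Mid: q·(-8) + (1−q)·(-2) = q·(-2) + (1−q)·(-6) ⟹ (-2) + (-6)q = (-6) + 4q ⟹ q = 2/5.

p = 3/8, q = 2/5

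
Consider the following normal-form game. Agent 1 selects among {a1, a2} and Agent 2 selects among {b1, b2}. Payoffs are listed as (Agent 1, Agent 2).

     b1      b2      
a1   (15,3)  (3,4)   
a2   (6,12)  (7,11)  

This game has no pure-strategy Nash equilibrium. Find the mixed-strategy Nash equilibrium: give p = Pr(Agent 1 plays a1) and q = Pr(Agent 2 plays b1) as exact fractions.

In a mixed NE each player is indifferent between their pure strategies, so the opponent's mix sets the indifference.
Agent 2 indifferent between b1 and b2: p·3 + (1−p)·12 = p·4 + (1−p)·11 ⟹ 12 + (-9)p = 11 + (-7)p ⟹ p = 1/2.
Agent 1 indifferent between a1 and a2: q·15 + (1−q)·3 = q·6 + (1−q)·7 ⟹ 3 + 12q = 7 + (-1)q ⟹ q = 4/13.

p = 1/2, q = 4/13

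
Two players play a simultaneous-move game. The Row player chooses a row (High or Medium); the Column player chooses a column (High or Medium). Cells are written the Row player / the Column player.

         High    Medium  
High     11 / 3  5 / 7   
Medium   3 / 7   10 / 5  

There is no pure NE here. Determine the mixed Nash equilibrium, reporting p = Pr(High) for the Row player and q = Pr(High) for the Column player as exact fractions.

p = 1/3, q = 5/13

In a mixed NE each player is indifferent between their pure strategies, so the opponent's mix sets the indifference.
The Column player indifferent between High and Medium: p·3 + (1−p)·7 = p·7 + (1−p)·5 ⟹ 7 + (-4)p = 5 + 2p ⟹ p = 1/3.
The Row player indifferent between High and Medium: q·11 + (1−q)·5 = q·3 + (1−q)·10 ⟹ 5 + 6q = 10 + (-7)q ⟹ q = 5/13.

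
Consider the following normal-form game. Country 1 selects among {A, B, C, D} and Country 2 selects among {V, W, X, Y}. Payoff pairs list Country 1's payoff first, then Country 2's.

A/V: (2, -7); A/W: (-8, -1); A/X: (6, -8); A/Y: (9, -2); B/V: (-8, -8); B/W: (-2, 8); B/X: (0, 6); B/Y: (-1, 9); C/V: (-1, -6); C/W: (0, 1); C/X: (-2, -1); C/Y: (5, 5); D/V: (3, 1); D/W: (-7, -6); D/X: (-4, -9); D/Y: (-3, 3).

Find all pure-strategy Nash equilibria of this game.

None

Find each player's best response to every opponent strategy; NE are the intersections.
Country 1's best responses — vs V: D (payoff 3); vs W: C (payoff 0); vs X: A (payoff 6); vs Y: A (payoff 9).
Country 2's best responses — vs A: W (payoff -1); vs B: Y (payoff 9); vs C: Y (payoff 5); vs D: Y (payoff 3).
No cell has both players best-responding. For instance, Country 1's best reply to V is D, but against D Country 2 prefers Y over V.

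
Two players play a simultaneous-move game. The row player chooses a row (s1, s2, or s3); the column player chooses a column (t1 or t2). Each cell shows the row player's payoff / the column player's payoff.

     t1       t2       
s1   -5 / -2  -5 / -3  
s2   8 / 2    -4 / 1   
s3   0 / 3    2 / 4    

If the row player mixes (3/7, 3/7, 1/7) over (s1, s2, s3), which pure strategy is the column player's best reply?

The column player's best reply maximizes expected payoff against the mix.
t1: (3/7)·(-2) + (3/7)·2 + (1/7)·3 = 3/7
t2: (3/7)·(-3) + (3/7)·1 + (1/7)·4 = -2/7
Highest expected payoff is 3/7, from t1.

t1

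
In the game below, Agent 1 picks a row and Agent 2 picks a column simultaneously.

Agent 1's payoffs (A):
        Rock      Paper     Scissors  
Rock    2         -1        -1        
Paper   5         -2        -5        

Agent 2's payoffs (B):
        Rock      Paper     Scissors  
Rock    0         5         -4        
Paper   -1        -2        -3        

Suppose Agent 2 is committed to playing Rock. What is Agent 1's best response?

With Agent 2 fixed at Rock, Agent 1's payoffs are: Rock → 2, Paper → 5.
The maximum is 5, achieved by Paper.

Paper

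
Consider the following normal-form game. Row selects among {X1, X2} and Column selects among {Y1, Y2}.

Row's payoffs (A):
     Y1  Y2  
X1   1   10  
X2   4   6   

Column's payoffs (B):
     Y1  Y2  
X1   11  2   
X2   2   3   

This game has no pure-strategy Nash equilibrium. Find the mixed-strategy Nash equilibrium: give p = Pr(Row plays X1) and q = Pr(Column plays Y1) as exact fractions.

p = 1/10, q = 4/7

In a mixed NE each player is indifferent between their pure strategies, so the opponent's mix sets the indifference.
Column indifferent between Y1 and Y2: p·11 + (1−p)·2 = p·2 + (1−p)·3 ⟹ 2 + 9p = 3 + (-1)p ⟹ p = 1/10.
Row indifferent between X1 and X2: q·1 + (1−q)·10 = q·4 + (1−q)·6 ⟹ 10 + (-9)q = 6 + (-2)q ⟹ q = 4/7.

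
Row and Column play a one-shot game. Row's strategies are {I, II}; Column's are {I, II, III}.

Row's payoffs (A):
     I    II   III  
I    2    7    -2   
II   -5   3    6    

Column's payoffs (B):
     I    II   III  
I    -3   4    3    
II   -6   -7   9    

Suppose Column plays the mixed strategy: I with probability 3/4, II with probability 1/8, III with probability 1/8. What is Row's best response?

Row's best reply maximizes expected payoff against the mix.
I: (3/4)·2 + (1/8)·7 + (1/8)·(-2) = 17/8
II: (3/4)·(-5) + (1/8)·3 + (1/8)·6 = -21/8
Highest expected payoff is 17/8, from I.

I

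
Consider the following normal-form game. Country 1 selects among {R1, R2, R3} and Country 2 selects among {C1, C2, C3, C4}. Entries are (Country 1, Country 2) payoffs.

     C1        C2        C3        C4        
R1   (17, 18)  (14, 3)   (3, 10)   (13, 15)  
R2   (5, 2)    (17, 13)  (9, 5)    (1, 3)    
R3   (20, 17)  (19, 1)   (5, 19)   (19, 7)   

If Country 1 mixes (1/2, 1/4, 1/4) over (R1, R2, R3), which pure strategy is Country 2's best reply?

Compute Country 2's expected payoff from each pure strategy against the given mix.
C1: (1/2)·18 + (1/4)·2 + (1/4)·17 = 55/4
C2: (1/2)·3 + (1/4)·13 + (1/4)·1 = 5
C3: (1/2)·10 + (1/4)·5 + (1/4)·19 = 11
C4: (1/2)·15 + (1/4)·3 + (1/4)·7 = 10
Highest expected payoff is 55/4, from C1.

C1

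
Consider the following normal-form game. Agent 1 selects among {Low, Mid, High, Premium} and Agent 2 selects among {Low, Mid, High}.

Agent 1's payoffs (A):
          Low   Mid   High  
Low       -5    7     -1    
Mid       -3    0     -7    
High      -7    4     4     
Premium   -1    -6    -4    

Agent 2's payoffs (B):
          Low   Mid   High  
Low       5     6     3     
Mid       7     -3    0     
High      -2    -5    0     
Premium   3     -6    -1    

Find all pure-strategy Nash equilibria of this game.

(Low, Mid), (High, High), and (Premium, Low)

Check mutual best responses: a cell is a NE iff neither player can gain by unilaterally deviating.
Agent 1's best responses — vs Low: Premium (payoff -1); vs Mid: Low (payoff 7); vs High: High (payoff 4).
Agent 2's best responses — vs Low: Mid (payoff 6); vs Mid: Low (payoff 7); vs High: High (payoff 0); vs Premium: Low (payoff 3).
Mutual best responses occur at (Low, Mid), (High, High), and (Premium, Low); at each, neither player gains by switching.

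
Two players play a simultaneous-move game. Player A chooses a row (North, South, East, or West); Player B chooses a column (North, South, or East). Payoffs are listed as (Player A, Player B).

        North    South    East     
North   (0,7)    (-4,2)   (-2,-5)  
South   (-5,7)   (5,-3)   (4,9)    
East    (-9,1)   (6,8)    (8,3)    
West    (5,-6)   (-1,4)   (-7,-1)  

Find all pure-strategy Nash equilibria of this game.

(East, South)

A profile is a Nash equilibrium when each player is best-responding to the other.
Player A's best responses — vs North: West (payoff 5); vs South: East (payoff 6); vs East: East (payoff 8).
Player B's best responses — vs North: North (payoff 7); vs South: East (payoff 9); vs East: South (payoff 8); vs West: South (payoff 4).
The only mutual best response is (East, South); neither player gains by switching there.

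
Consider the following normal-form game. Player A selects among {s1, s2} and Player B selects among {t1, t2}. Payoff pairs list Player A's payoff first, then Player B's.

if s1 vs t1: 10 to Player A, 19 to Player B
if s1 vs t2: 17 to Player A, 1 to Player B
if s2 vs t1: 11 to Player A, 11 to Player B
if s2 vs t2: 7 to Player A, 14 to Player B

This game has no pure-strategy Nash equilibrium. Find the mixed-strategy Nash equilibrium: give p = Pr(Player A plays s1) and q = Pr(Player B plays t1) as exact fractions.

In a mixed NE each player is indifferent between their pure strategies, so the opponent's mix sets the indifference.
Player B indifferent between t1 and t2: p·19 + (1−p)·11 = p·1 + (1−p)·14 ⟹ 11 + 8p = 14 + (-13)p ⟹ p = 1/7.
Player A indifferent between s1 and s2: q·10 + (1−q)·17 = q·11 + (1−q)·7 ⟹ 17 + (-7)q = 7 + 4q ⟹ q = 10/11.

p = 1/7, q = 10/11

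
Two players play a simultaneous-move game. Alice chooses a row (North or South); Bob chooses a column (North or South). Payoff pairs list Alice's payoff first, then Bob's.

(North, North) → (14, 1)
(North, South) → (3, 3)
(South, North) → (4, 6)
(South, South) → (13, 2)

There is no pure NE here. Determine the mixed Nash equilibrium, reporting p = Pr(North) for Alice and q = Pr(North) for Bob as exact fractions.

In a mixed NE each player is indifferent between their pure strategies, so the opponent's mix sets the indifference.
Bob indifferent between North and South: p·1 + (1−p)·6 = p·3 + (1−p)·2 ⟹ 6 + (-5)p = 2 + 1p ⟹ p = 2/3.
Alice indifferent between North and South: q·14 + (1−q)·3 = q·4 + (1−q)·13 ⟹ 3 + 11q = 13 + (-9)q ⟹ q = 1/2.

p = 2/3, q = 1/2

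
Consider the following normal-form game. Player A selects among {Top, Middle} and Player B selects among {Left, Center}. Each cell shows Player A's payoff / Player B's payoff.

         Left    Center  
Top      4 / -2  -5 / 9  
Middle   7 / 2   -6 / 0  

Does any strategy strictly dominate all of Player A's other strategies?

No strictly dominant strategy

A strategy is strictly dominant if it gives Player A a strictly higher payoff than every other strategy, against every choice by the opponent.
Top is not dominant: against Left, Middle gives 7 > 4.
Middle is not dominant: against Center, Top gives -5 > -6.
No single strategy is best against every opponent action.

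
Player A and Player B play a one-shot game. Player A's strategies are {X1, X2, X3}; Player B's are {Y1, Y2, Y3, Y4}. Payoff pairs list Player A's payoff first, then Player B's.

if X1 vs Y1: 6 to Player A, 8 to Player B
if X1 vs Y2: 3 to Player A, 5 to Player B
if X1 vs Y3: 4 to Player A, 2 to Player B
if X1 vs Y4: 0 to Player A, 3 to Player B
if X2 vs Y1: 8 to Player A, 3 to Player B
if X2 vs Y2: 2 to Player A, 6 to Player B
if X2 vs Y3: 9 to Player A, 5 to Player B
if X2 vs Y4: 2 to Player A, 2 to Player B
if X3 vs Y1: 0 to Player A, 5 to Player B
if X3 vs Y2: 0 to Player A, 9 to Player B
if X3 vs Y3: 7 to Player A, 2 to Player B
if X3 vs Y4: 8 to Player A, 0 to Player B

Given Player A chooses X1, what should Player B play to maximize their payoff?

Y1

With Player A fixed at X1, Player B's payoffs are: Y1 → 8, Y2 → 5, Y3 → 2, Y4 → 3.
The maximum is 8, achieved by Y1.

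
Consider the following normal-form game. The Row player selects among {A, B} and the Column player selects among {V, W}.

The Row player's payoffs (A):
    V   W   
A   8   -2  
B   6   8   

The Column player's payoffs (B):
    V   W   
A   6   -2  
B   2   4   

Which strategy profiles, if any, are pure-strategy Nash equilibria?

A profile is a Nash equilibrium when each player is best-responding to the other.
The Row player's best responses — vs V: A (payoff 8); vs W: B (payoff 8).
The Column player's best responses — vs A: V (payoff 6); vs B: W (payoff 4).
Mutual best responses occur at (A, V) and (B, W); at each, neither player gains by switching.

(A, V) and (B, W)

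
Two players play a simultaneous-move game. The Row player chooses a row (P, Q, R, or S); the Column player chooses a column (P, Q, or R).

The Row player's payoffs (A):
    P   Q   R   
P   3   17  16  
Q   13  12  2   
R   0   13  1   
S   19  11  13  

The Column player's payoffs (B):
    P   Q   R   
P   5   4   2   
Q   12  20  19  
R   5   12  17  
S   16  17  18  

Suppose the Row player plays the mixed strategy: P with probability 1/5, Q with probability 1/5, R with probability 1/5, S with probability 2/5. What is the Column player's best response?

The Column player's best reply maximizes expected payoff against the mix.
P: (1/5)·5 + (1/5)·12 + (1/5)·5 + (2/5)·16 = 54/5
Q: (1/5)·4 + (1/5)·20 + (1/5)·12 + (2/5)·17 = 14
R: (1/5)·2 + (1/5)·19 + (1/5)·17 + (2/5)·18 = 74/5
Highest expected payoff is 74/5, from R.

R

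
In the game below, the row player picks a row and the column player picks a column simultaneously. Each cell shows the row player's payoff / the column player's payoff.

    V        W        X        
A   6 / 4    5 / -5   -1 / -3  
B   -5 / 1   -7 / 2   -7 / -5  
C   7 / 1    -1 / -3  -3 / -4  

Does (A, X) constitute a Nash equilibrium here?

No

Holding the column player at X: the row player gets -1 from A, versus -7 from B, -3 from C. No profitable deviation for the row player.
Holding the row player at A: the column player gets -3 from X but could get 4 by switching to V. The column player has a profitable deviation.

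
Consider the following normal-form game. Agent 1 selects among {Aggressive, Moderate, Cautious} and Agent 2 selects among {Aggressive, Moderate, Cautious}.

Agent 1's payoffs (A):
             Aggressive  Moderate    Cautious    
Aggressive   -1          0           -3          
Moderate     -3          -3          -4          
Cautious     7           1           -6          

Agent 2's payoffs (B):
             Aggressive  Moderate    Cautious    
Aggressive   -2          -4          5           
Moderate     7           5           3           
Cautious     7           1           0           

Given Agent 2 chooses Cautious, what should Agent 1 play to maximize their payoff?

Aggressive

With Agent 2 fixed at Cautious, Agent 1's payoffs are: Aggressive → -3, Moderate → -4, Cautious → -6.
The maximum is -3, achieved by Aggressive.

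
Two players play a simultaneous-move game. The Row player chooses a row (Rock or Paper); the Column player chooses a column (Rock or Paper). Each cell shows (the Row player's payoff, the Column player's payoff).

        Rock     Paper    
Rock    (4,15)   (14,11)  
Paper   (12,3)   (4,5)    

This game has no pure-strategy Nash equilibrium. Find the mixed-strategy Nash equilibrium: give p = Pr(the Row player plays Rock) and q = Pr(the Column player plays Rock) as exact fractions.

In a mixed NE each player is indifferent between their pure strategies, so the opponent's mix sets the indifference.
The Column player indifferent between Rock and Paper: p·15 + (1−p)·3 = p·11 + (1−p)·5 ⟹ 3 + 12p = 5 + 6p ⟹ p = 1/3.
The Row player indifferent between Rock and Paper: q·4 + (1−q)·14 = q·12 + (1−q)·4 ⟹ 14 + (-10)q = 4 + 8q ⟹ q = 5/9.

p = 1/3, q = 5/9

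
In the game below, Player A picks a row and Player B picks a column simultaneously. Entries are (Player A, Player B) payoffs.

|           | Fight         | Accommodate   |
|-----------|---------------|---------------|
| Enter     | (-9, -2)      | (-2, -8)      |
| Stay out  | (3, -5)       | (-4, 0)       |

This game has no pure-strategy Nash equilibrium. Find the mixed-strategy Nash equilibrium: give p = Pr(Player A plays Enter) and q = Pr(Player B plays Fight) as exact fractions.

Each player's mixing probability is pinned down by making the *other* player indifferent.
Player B indifferent between Fight and Accommodate: p·(-2) + (1−p)·(-5) = p·(-8) + (1−p)·0 ⟹ (-5) + 3p = 0 + (-8)p ⟹ p = 5/11.
Player A indifferent between Enter and Stay out: q·(-9) + (1−q)·(-2) = q·3 + (1−q)·(-4) ⟹ (-2) + (-7)q = (-4) + 7q ⟹ q = 1/7.

p = 5/11, q = 1/7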